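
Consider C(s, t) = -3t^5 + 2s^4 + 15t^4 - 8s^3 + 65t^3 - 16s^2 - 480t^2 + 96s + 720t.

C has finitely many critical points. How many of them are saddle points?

6

C separates as a function of s plus a function of t, so ∇C=0 decouples.
∂C/∂s = 8(s - 3)(s - 2)(s + 2) = 0 at s ∈ {-2, 2, 3}; ∂C/∂t = -15(t - 4)(t - 3)(t - 1)(t + 4) = 0 at t ∈ {-4, 1, 3, 4}.
The Hessian is diagonal: diag(C_ss, C_tt). Second derivatives: C_ss(-2)=160, C_ss(2)=-32, C_ss(3)=40; C_tt(-4)=4200, C_tt(1)=-450, C_tt(3)=210, C_tt(4)=-360.
Saddle points occur where the two diagonal entries have opposite signs: (-2, 1), (-2, 4), (2, -4), (2, 3), (3, 1), (3, 4). Count: 6.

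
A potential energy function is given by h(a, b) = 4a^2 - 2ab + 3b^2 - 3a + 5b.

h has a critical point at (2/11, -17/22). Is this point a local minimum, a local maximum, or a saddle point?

The Hessian of h is constant: H = [[8, -2], [-2, 6]].
det(H) = 8·6 − (-2)² = 44.
det(H) > 0 and tr(H) = 14 > 0, so H is positive definite and the point is a local minimum.

local minimum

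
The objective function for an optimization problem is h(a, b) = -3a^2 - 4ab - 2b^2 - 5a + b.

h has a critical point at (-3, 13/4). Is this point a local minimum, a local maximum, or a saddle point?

local maximum

The Hessian of h is constant: H = [[-6, -4], [-4, -4]].
det(H) = (-6)·(-4) − (-4)² = 8.
det(H) > 0 and tr(H) = -10 < 0, so H is negative definite and the point is a local maximum.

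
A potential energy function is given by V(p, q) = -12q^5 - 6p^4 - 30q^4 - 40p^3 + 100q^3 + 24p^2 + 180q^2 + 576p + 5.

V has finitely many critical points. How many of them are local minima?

V separates as a function of p plus a function of q, so ∇V=0 decouples.
∂V/∂p = -24(p - 2)(p + 3)(p + 4) = 0 at p ∈ {-4, -3, 2}; ∂V/∂q = -60q(q - 2)(q + 1)(q + 3) = 0 at q ∈ {-3, -1, 0, 2}.
The Hessian is diagonal: diag(V_pp, V_qq). Second derivatives: V_pp(-4)=-144, V_pp(-3)=120, V_pp(2)=-720; V_qq(-3)=1800, V_qq(-1)=-360, V_qq(0)=360, V_qq(2)=-1800.
Local minima occur where both diagonal entries positive: (-3, -3), (-3, 0). Count: 2.

2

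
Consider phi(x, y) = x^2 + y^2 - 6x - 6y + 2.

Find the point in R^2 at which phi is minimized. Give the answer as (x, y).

(3, 3)

phi(x,y) separates as P(x) + Q(y) + 2, so its minimum is min P + min Q + 2.
P'(x) = 2x - 6 vanishes at x ∈ {3}; Q'(y) = 2y - 6 vanishes at y ∈ {3}.
Local minima of P (where P''>0): P(3)=-9. Local minima of Q: Q(3)=-9.
So the global minimum of phi is P(3) + Q(3) + 2 = -9 − 9 + 2 = -16, attained at (3, 3).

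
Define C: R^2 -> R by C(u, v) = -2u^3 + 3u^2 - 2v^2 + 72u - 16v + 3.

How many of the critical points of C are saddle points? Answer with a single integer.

1

C separates as a function of u plus a function of v, so ∇C=0 decouples.
∂C/∂u = -6(u - 4)(u + 3) = 0 at u ∈ {-3, 4}; ∂C/∂v = -4(v + 4) = 0 at v ∈ {-4}.
The Hessian is diagonal: diag(C_uu, C_vv). Second derivatives: C_uu(-3)=42, C_uu(4)=-42; C_vv(-4)=-4.
Saddle points occur where the two diagonal entries have opposite signs: (-3, -4). Count: 1.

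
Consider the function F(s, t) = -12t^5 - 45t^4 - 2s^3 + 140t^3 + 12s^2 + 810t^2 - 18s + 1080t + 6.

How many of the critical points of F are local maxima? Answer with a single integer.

2

F separates as a function of s plus a function of t, so ∇F=0 decouples.
∂F/∂s = -6(s - 3)(s - 1) = 0 at s ∈ {1, 3}; ∂F/∂t = -60(t - 3)(t + 1)(t + 2)(t + 3) = 0 at t ∈ {-3, -2, -1, 3}.
The Hessian is diagonal: diag(F_ss, F_tt). Second derivatives: F_ss(1)=12, F_ss(3)=-12; F_tt(-3)=720, F_tt(-2)=-300, F_tt(-1)=480, F_tt(3)=-7200.
Local maxima occur where both diagonal entries negative: (3, -2), (3, 3). Count: 2.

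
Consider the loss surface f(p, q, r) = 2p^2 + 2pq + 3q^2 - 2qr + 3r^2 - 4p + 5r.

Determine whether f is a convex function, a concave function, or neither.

f is quadratic, so its Hessian is the constant matrix H = [[4, 2, 0], [2, 6, -2], [0, -2, 6]].
Leading principal minors: 4, 20, 104.
All positive ⇒ H ≻ 0 ⇒ convex.

convex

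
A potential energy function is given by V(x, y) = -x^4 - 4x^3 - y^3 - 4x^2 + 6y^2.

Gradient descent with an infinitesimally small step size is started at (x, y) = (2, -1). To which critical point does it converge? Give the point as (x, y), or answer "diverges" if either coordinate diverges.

V is separable, so gradient descent decouples: x follows -∂V/∂x, y follows -∂V/∂y.
∂V/∂x = -4x(x + 1)(x + 2); at x=2 this is -96, so x increases.
∂V/∂y = -3y(y - 4); at y=-1 this is -15, so y increases.
The x-coordinate has no critical point in that direction and runs off to infinity.

diverges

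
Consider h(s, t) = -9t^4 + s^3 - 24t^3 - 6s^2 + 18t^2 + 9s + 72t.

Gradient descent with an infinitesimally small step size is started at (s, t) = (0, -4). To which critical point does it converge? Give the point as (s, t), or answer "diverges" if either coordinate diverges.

diverges

h is separable, so gradient descent decouples: s follows -∂h/∂s, t follows -∂h/∂t.
∂h/∂s = 3(s - 3)(s - 1); at s=0 this is 9, so s decreases.
∂h/∂t = -36(t - 1)(t + 1)(t + 2); at t=-4 this is 1080, so t decreases.
The s-coordinate has no critical point in that direction and runs off to infinity.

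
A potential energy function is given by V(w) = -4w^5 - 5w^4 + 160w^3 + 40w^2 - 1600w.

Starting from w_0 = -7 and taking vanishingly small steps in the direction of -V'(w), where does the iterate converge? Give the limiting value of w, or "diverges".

V'(w) = -20(w - 4)(w - 2)(w + 2)(w + 5), so V'(-7) = -19800.
Gradient descent moves in the -V' direction, i.e. w is increasing.
The nearest critical point in that direction is w = -5, where V'' = 3780 > 0 (a local minimum). The iterate converges there.

-5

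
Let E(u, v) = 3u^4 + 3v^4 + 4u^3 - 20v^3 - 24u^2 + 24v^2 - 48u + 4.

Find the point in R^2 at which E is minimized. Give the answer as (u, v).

E(u,v) separates as P(u) + Q(v) + 4, so its minimum is min P + min Q + 4.
P'(u) = 12(u - 2)(u + 1)(u + 2) vanishes at u ∈ {-2, -1, 2}; Q'(v) = 12v(v - 4)(v - 1) vanishes at v ∈ {0, 1, 4}.
Local minima of P (where P''>0): P(-2)=16, P(2)=-112. Local minima of Q: Q(0)=0, Q(4)=-128.
So the global minimum of E is P(2) + Q(4) + 4 = -112 − 128 + 4 = -236, attained at (2, 4).

(2, 4)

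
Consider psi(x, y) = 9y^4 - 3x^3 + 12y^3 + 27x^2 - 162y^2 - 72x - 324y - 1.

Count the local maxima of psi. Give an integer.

psi separates as a function of x plus a function of y, so ∇psi=0 decouples.
∂psi/∂x = -9(x - 4)(x - 2) = 0 at x ∈ {2, 4}; ∂psi/∂y = 36(y - 3)(y + 1)(y + 3) = 0 at y ∈ {-3, -1, 3}.
The Hessian is diagonal: diag(psi_xx, psi_yy). Second derivatives: psi_xx(2)=18, psi_xx(4)=-18; psi_yy(-3)=432, psi_yy(-1)=-288, psi_yy(3)=864.
Local maxima occur where both diagonal entries negative: (4, -1). Count: 1.

1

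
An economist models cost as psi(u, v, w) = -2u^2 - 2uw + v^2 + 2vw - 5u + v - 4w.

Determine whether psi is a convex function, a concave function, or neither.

neither

psi is quadratic, so its Hessian is the constant matrix H = [[-4, 0, -2], [0, 2, 2], [-2, 2, 0]].
Leading principal minors: -4, -8, 8.
Neither pattern holds ⇒ H is indefinite ⇒ neither convex nor concave.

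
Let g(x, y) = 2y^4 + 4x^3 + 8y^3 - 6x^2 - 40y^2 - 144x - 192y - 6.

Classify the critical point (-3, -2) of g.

local maximum

The mixed partial ∂²g/∂x∂y is 0, so the Hessian at any point is diag(g_xx, g_yy) = diag(12(2x - 1), 8(3y^2 + 6y - 10)).
At (-3, -2): H = diag(-84, -80).
Both eigenvalues are negative, so H is negative definite: a local maximum.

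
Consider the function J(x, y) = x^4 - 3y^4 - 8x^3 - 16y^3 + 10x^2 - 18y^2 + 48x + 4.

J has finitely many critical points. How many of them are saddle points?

5

J separates as a function of x plus a function of y, so ∇J=0 decouples.
∂J/∂x = 4(x - 4)(x - 3)(x + 1) = 0 at x ∈ {-1, 3, 4}; ∂J/∂y = -12y(y + 1)(y + 3) = 0 at y ∈ {-3, -1, 0}.
The Hessian is diagonal: diag(J_xx, J_yy). Second derivatives: J_xx(-1)=80, J_xx(3)=-16, J_xx(4)=20; J_yy(-3)=-72, J_yy(-1)=24, J_yy(0)=-36.
Saddle points occur where the two diagonal entries have opposite signs: (-1, -3), (-1, 0), (3, -1), (4, -3), (4, 0). Count: 5.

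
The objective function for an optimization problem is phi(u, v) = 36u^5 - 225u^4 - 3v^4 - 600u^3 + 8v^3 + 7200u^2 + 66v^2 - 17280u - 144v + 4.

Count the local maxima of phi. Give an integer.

phi separates as a function of u plus a function of v, so ∇phi=0 decouples.
∂phi/∂u = 180(u - 4)(u - 3)(u - 2)(u + 4) = 0 at u ∈ {-4, 2, 3, 4}; ∂phi/∂v = -12(v - 4)(v - 1)(v + 3) = 0 at v ∈ {-3, 1, 4}.
The Hessian is diagonal: diag(phi_uu, phi_vv). Second derivatives: phi_uu(-4)=-60480, phi_uu(2)=2160, phi_uu(3)=-1260, phi_uu(4)=2880; phi_vv(-3)=-336, phi_vv(1)=144, phi_vv(4)=-252.
Local maxima occur where both diagonal entries negative: (-4, -3), (-4, 4), (3, -3), (3, 4). Count: 4.

4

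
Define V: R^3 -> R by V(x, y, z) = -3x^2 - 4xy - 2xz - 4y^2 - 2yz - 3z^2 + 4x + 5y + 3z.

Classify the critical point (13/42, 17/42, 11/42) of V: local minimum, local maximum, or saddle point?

The Hessian is constant: H = [[-6, -4, -2], [-4, -8, -2], [-2, -2, -6]].
Leading principal minors: Δ₁ = -6, Δ₂ = 32, Δ₃ = -168.
The minors alternate sign starting negative (−, +, −), so H is negative definite: a local maximum.

local maximum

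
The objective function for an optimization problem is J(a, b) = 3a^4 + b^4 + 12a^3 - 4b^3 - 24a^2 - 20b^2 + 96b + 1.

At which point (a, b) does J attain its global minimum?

J(a,b) separates as P(a) + Q(b) + 1, so its minimum is min P + min Q + 1.
P'(a) = 12a(a - 1)(a + 4) vanishes at a ∈ {-4, 0, 1}; Q'(b) = 4(b - 4)(b - 2)(b + 3) vanishes at b ∈ {-3, 2, 4}.
Local minima of P (where P''>0): P(-4)=-384, P(1)=-9. Local minima of Q: Q(-3)=-279, Q(4)=64.
So the global minimum of J is P(-4) + Q(-3) + 1 = -384 − 279 + 1 = -662, attained at (-4, -3).

(-4, -3)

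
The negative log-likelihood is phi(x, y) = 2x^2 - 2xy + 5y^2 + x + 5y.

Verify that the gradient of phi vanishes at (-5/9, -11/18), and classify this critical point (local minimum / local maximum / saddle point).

local minimum

∇phi = (4x - 2y + 1, -2x + 10y + 5); substituting (-5/9, -11/18) gives ∇phi = (0, 0), so (-5/9, -11/18) is indeed a critical point.
The Hessian of phi is constant: H = [[4, -2], [-2, 10]].
det(H) = 4·10 − (-2)² = 36.
det(H) > 0 and tr(H) = 14 > 0, so H is positive definite and the point is a local minimum.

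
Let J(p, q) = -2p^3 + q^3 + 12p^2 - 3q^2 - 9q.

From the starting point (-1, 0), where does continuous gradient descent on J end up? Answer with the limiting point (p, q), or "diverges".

(0, 3)

J is separable, so gradient descent decouples: p follows -∂J/∂p, q follows -∂J/∂q.
∂J/∂p = -6p(p - 4); at p=-1 this is -30, so p increases.
∂J/∂q = 3(q - 3)(q + 1); at q=0 this is -9, so q increases.
p converges to its nearest critical value 0 (a local min of the p-part); q converges to 3. The iterate converges to (0, 3).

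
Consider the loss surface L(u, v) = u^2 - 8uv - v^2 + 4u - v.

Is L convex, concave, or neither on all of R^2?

neither

L is quadratic, so its Hessian is the constant matrix H = [[2, -8], [-8, -2]].
det(H) = -68, tr(H) = 0.
det(H) < 0, so H is indefinite: neither convex nor concave.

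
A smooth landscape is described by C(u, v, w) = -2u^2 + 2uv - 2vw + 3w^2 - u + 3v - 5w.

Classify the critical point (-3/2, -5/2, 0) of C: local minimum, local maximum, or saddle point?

The Hessian is constant: H = [[-4, 2, 0], [2, 0, -2], [0, -2, 6]].
Leading principal minors: Δ₁ = -4, Δ₂ = -4, Δ₃ = -8.
The minors fit neither the all-positive nor the alternating-sign pattern, so H is indefinite: a saddle point.

saddle point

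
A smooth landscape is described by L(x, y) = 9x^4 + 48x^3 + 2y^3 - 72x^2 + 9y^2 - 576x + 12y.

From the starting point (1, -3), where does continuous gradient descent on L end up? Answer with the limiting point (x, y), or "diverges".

L is separable, so gradient descent decouples: x follows -∂L/∂x, y follows -∂L/∂y.
∂L/∂x = 36(x - 2)(x + 2)(x + 4); at x=1 this is -540, so x increases.
∂L/∂y = 6(y + 1)(y + 2); at y=-3 this is 12, so y decreases.
The y-coordinate has no critical point in that direction and runs off to infinity.

diverges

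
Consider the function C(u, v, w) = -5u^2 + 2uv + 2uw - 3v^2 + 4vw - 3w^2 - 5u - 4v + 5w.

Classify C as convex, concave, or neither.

C is quadratic, so its Hessian is the constant matrix H = [[-10, 2, 2], [2, -6, 4], [2, 4, -6]].
Leading principal minors: -10, 56, -120.
Signs alternate −, +, − ⇒ H ≺ 0 ⇒ concave.

concave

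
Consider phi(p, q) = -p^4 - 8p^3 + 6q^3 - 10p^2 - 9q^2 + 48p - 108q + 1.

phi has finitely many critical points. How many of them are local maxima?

phi separates as a function of p plus a function of q, so ∇phi=0 decouples.
∂phi/∂p = -4(p - 1)(p + 3)(p + 4) = 0 at p ∈ {-4, -3, 1}; ∂phi/∂q = 18(q - 3)(q + 2) = 0 at q ∈ {-2, 3}.
The Hessian is diagonal: diag(phi_pp, phi_qq). Second derivatives: phi_pp(-4)=-20, phi_pp(-3)=16, phi_pp(1)=-80; phi_qq(-2)=-90, phi_qq(3)=90.
Local maxima occur where both diagonal entries negative: (-4, -2), (1, -2). Count: 2.

2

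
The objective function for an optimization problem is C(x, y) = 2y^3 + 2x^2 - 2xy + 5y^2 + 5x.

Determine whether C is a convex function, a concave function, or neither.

neither

The term 2y^3 is cubic, so the Hessian is not constant.
∂²C/∂y² = 12y + 10, which takes both signs as y varies (negative for sufficiently negative y). A diagonal entry of the Hessian changing sign means the Hessian is neither positive- nor negative-semidefinite on all of R^2.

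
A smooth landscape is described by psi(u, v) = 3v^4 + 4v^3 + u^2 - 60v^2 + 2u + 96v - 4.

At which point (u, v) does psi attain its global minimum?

psi(u,v) separates as P(u) + Q(v) − 4, so its minimum is min P + min Q − 4.
P'(u) = 2u + 2 vanishes at u ∈ {-1}; Q'(v) = 12(v - 2)(v - 1)(v + 4) vanishes at v ∈ {-4, 1, 2}.
Local minima of P (where P''>0): P(-1)=-1. Local minima of Q: Q(-4)=-832, Q(2)=32.
So the global minimum of psi is P(-1) + Q(-4) − 4 = -1 − 832 − 4 = -837, attained at (-1, -4).

(-1, -4)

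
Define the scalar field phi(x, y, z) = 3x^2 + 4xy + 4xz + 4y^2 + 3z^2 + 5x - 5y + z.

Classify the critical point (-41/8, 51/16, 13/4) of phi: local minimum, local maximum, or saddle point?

local minimum

The Hessian is constant: H = [[6, 4, 4], [4, 8, 0], [4, 0, 6]].
Leading principal minors: Δ₁ = 6, Δ₂ = 32, Δ₃ = 64.
All leading minors are positive, so H is positive definite: a local minimum.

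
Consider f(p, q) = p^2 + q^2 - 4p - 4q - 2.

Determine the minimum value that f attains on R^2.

f(p,q) separates as A(p) + B(q) − 2, so its minimum is min A + min B − 2.
A'(p) = 2p - 4 vanishes at p ∈ {2}; B'(q) = 2q - 4 vanishes at q ∈ {2}.
Local minima of A (where A''>0): A(2)=-4. Local minima of B: B(2)=-4.
So the global minimum of f is A(2) + B(2) − 2 = -4 − 4 − 2 = -10, attained at (2, 2).

-10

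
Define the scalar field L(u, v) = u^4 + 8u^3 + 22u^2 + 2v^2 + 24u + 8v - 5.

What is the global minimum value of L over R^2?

-22

L(u,v) separates as P(u) + Q(v) − 5, so its minimum is min P + min Q − 5.
P'(u) = 4(u + 1)(u + 2)(u + 3) vanishes at u ∈ {-3, -2, -1}; Q'(v) = 4v + 8 vanishes at v ∈ {-2}.
Local minima of P (where P''>0): P(-3)=-9, P(-1)=-9. Local minima of Q: Q(-2)=-8.
So the global minimum of L is P(-3) + Q(-2) − 5 = -9 − 8 − 5 = -22, attained at (-3, -2).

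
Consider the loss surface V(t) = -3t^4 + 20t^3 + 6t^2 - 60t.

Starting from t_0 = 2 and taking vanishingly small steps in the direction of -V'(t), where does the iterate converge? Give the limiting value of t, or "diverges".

V'(t) = -12(t - 5)(t - 1)(t + 1), so V'(2) = 108.
Gradient descent moves in the -V' direction, i.e. t is decreasing.
The nearest critical point in that direction is t = 1, where V'' = 96 > 0 (a local minimum). The iterate converges there.

1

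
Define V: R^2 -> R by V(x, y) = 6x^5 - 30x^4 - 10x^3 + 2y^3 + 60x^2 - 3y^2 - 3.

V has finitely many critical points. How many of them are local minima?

V separates as a function of x plus a function of y, so ∇V=0 decouples.
∂V/∂x = 30x(x - 4)(x - 1)(x + 1) = 0 at x ∈ {-1, 0, 1, 4}; ∂V/∂y = 6y(y - 1) = 0 at y ∈ {0, 1}.
The Hessian is diagonal: diag(V_xx, V_yy). Second derivatives: V_xx(-1)=-300, V_xx(0)=120, V_xx(1)=-180, V_xx(4)=1800; V_yy(0)=-6, V_yy(1)=6.
Local minima occur where both diagonal entries positive: (0, 1), (4, 1). Count: 2.

2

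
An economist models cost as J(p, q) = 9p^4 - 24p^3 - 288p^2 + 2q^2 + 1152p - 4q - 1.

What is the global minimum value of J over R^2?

J(p,q) separates as A(p) + B(q) − 1, so its minimum is min A + min B − 1.
A'(p) = 36(p - 4)(p - 2)(p + 4) vanishes at p ∈ {-4, 2, 4}; B'(q) = 4q - 4 vanishes at q ∈ {1}.
Local minima of A (where A''>0): A(-4)=-5376, A(4)=768. Local minima of B: B(1)=-2.
So the global minimum of J is A(-4) + B(1) − 1 = -5376 − 2 − 1 = -5379, attained at (-4, 1).

-5379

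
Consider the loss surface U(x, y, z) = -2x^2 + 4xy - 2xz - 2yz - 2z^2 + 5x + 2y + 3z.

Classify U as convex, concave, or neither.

neither

U is quadratic, so its Hessian is the constant matrix H = [[-4, 4, -2], [4, 0, -2], [-2, -2, -4]].
Leading principal minors: -4, -16, 112.
Neither pattern holds ⇒ H is indefinite ⇒ neither convex nor concave.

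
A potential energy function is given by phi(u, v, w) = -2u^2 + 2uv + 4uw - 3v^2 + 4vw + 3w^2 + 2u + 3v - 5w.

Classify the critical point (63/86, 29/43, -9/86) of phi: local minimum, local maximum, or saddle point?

saddle point

The Hessian is constant: H = [[-4, 2, 4], [2, -6, 4], [4, 4, 6]].
Leading principal minors: Δ₁ = -4, Δ₂ = 20, Δ₃ = 344.
The minors fit neither the all-positive nor the alternating-sign pattern, so H is indefinite: a saddle point.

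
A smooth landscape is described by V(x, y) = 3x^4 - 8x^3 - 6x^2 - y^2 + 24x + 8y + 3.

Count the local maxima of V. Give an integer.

1

V separates as a function of x plus a function of y, so ∇V=0 decouples.
∂V/∂x = 12(x - 2)(x - 1)(x + 1) = 0 at x ∈ {-1, 1, 2}; ∂V/∂y = -2(y - 4) = 0 at y ∈ {4}.
The Hessian is diagonal: diag(V_xx, V_yy). Second derivatives: V_xx(-1)=72, V_xx(1)=-24, V_xx(2)=36; V_yy(4)=-2.
Local maxima occur where both diagonal entries negative: (1, 4). Count: 1.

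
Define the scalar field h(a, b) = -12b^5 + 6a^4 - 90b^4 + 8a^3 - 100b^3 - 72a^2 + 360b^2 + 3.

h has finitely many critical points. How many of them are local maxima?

2

h separates as a function of a plus a function of b, so ∇h=0 decouples.
∂h/∂a = 24a(a - 2)(a + 3) = 0 at a ∈ {-3, 0, 2}; ∂h/∂b = -60b(b - 1)(b + 3)(b + 4) = 0 at b ∈ {-4, -3, 0, 1}.
The Hessian is diagonal: diag(h_aa, h_bb). Second derivatives: h_aa(-3)=360, h_aa(0)=-144, h_aa(2)=240; h_bb(-4)=1200, h_bb(-3)=-720, h_bb(0)=720, h_bb(1)=-1200.
Local maxima occur where both diagonal entries negative: (0, -3), (0, 1). Count: 2.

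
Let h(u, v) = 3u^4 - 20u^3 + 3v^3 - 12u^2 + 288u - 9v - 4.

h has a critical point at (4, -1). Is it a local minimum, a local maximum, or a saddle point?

The mixed partial ∂²h/∂u∂v is 0, so the Hessian at any point is diag(h_uu, h_vv) = diag(12(3u^2 - 10u - 2), 18v).
At (4, -1): H = diag(72, -18).
The eigenvalues have opposite signs, so H is indefinite: a saddle point.

saddle point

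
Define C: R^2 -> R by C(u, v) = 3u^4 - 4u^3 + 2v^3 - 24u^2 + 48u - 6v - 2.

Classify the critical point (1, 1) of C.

saddle point

The mixed partial ∂²C/∂u∂v is 0, so the Hessian at any point is diag(C_uu, C_vv) = diag(12(3u^2 - 2u - 4), 12v).
At (1, 1): H = diag(-36, 12).
The eigenvalues have opposite signs, so H is indefinite: a saddle point.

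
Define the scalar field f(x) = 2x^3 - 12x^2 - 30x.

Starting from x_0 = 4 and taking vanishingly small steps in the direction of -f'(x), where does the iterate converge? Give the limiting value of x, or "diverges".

5

f'(x) = 6(x - 5)(x + 1), so f'(4) = -30.
Gradient descent moves in the -f' direction, i.e. x is increasing.
The nearest critical point in that direction is x = 5, where f'' = 36 > 0 (a local minimum). The iterate converges there.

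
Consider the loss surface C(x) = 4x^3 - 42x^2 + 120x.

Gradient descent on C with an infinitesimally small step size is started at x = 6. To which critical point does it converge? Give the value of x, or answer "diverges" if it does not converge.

C'(x) = 12(x - 5)(x - 2), so C'(6) = 48.
Gradient descent moves in the -C' direction, i.e. x is decreasing.
The nearest critical point in that direction is x = 5, where C'' = 36 > 0 (a local minimum). The iterate converges there.

5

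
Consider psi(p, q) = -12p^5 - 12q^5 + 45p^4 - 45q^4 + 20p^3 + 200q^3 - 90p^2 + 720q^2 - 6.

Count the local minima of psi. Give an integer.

psi separates as a function of p plus a function of q, so ∇psi=0 decouples.
∂psi/∂p = -60p(p - 3)(p - 1)(p + 1) = 0 at p ∈ {-1, 0, 1, 3}; ∂psi/∂q = -60q(q - 3)(q + 2)(q + 4) = 0 at q ∈ {-4, -2, 0, 3}.
The Hessian is diagonal: diag(psi_pp, psi_qq). Second derivatives: psi_pp(-1)=480, psi_pp(0)=-180, psi_pp(1)=240, psi_pp(3)=-1440; psi_qq(-4)=3360, psi_qq(-2)=-1200, psi_qq(0)=1440, psi_qq(3)=-6300.
Local minima occur where both diagonal entries positive: (-1, -4), (-1, 0), (1, -4), (1, 0). Count: 4.

4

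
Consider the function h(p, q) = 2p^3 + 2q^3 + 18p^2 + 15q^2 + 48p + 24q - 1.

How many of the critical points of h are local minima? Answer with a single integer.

1

h separates as a function of p plus a function of q, so ∇h=0 decouples.
∂h/∂p = 6(p + 2)(p + 4) = 0 at p ∈ {-4, -2}; ∂h/∂q = 6(q + 1)(q + 4) = 0 at q ∈ {-4, -1}.
The Hessian is diagonal: diag(h_pp, h_qq). Second derivatives: h_pp(-4)=-12, h_pp(-2)=12; h_qq(-4)=-18, h_qq(-1)=18.
Local minima occur where both diagonal entries positive: (-2, -1). Count: 1.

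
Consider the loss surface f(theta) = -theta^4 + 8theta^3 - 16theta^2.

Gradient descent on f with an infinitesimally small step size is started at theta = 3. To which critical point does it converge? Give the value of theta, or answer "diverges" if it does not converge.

f'(theta) = -4theta(theta - 4)(theta - 2), so f'(3) = 12.
Gradient descent moves in the -f' direction, i.e. theta is decreasing.
The nearest critical point in that direction is theta = 2, where f'' = 16 > 0 (a local minimum). The iterate converges there.

2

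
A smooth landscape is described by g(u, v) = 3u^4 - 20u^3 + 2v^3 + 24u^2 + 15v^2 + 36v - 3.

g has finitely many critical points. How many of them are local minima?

2

g separates as a function of u plus a function of v, so ∇g=0 decouples.
∂g/∂u = 12u(u - 4)(u - 1) = 0 at u ∈ {0, 1, 4}; ∂g/∂v = 6(v + 2)(v + 3) = 0 at v ∈ {-3, -2}.
The Hessian is diagonal: diag(g_uu, g_vv). Second derivatives: g_uu(0)=48, g_uu(1)=-36, g_uu(4)=144; g_vv(-3)=-6, g_vv(-2)=6.
Local minima occur where both diagonal entries positive: (0, -2), (4, -2). Count: 2.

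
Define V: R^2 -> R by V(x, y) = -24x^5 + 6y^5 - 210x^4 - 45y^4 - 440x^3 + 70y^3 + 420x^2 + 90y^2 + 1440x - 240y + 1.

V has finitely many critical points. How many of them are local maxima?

4

V separates as a function of x plus a function of y, so ∇V=0 decouples.
∂V/∂x = -120(x - 1)(x + 1)(x + 3)(x + 4) = 0 at x ∈ {-4, -3, -1, 1}; ∂V/∂y = 30(y - 4)(y - 2)(y - 1)(y + 1) = 0 at y ∈ {-1, 1, 2, 4}.
The Hessian is diagonal: diag(V_xx, V_yy). Second derivatives: V_xx(-4)=1800, V_xx(-3)=-960, V_xx(-1)=1440, V_xx(1)=-4800; V_yy(-1)=-900, V_yy(1)=180, V_yy(2)=-180, V_yy(4)=900.
Local maxima occur where both diagonal entries negative: (-3, -1), (-3, 2), (1, -1), (1, 2). Count: 4.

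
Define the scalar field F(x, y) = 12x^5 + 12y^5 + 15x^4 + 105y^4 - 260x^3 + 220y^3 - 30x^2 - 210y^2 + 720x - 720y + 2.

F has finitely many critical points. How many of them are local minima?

F separates as a function of x plus a function of y, so ∇F=0 decouples.
∂F/∂x = 60(x - 3)(x - 1)(x + 1)(x + 4) = 0 at x ∈ {-4, -1, 1, 3}; ∂F/∂y = 60(y - 1)(y + 1)(y + 3)(y + 4) = 0 at y ∈ {-4, -3, -1, 1}.
The Hessian is diagonal: diag(F_xx, F_yy). Second derivatives: F_xx(-4)=-6300, F_xx(-1)=1440, F_xx(1)=-1200, F_xx(3)=3360; F_yy(-4)=-900, F_yy(-3)=480, F_yy(-1)=-720, F_yy(1)=2400.
Local minima occur where both diagonal entries positive: (-1, -3), (-1, 1), (3, -3), (3, 1). Count: 4.

4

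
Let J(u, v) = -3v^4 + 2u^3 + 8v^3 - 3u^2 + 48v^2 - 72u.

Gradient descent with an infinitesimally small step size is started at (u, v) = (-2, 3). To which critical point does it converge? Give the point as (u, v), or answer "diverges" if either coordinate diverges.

(4, 0)

J is separable, so gradient descent decouples: u follows -∂J/∂u, v follows -∂J/∂v.
∂J/∂u = 6(u - 4)(u + 3); at u=-2 this is -36, so u increases.
∂J/∂v = -12v(v - 4)(v + 2); at v=3 this is 180, so v decreases.
u converges to its nearest critical value 4 (a local min of the u-part); v converges to 0. The iterate converges to (4, 0).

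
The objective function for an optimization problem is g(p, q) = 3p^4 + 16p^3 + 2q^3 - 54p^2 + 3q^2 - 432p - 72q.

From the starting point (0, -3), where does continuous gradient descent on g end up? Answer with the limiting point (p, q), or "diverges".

g is separable, so gradient descent decouples: p follows -∂g/∂p, q follows -∂g/∂q.
∂g/∂p = 12(p - 3)(p + 3)(p + 4); at p=0 this is -432, so p increases.
∂g/∂q = 6(q - 3)(q + 4); at q=-3 this is -36, so q increases.
p converges to its nearest critical value 3 (a local min of the p-part); q converges to 3. The iterate converges to (3, 3).

(3, 3)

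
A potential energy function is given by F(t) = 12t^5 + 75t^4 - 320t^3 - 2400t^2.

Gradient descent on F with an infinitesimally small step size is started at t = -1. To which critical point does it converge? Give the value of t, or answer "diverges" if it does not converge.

-4

F'(t) = 60t(t - 4)(t + 4)(t + 5), so F'(-1) = 3600.
Gradient descent moves in the -F' direction, i.e. t is decreasing.
The nearest critical point in that direction is t = -4, where F'' = 1920 > 0 (a local minimum). The iterate converges there.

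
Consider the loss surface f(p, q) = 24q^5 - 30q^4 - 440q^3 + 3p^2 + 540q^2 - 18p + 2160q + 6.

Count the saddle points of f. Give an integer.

2

f separates as a function of p plus a function of q, so ∇f=0 decouples.
∂f/∂p = 6(p - 3) = 0 at p ∈ {3}; ∂f/∂q = 120(q - 3)(q - 2)(q + 1)(q + 3) = 0 at q ∈ {-3, -1, 2, 3}.
The Hessian is diagonal: diag(f_pp, f_qq). Second derivatives: f_pp(3)=6; f_qq(-3)=-7200, f_qq(-1)=2880, f_qq(2)=-1800, f_qq(3)=2880.
Saddle points occur where the two diagonal entries have opposite signs: (3, -3), (3, 2). Count: 2.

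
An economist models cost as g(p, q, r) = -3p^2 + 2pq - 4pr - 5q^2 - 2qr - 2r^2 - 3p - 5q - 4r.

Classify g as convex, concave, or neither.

g is quadratic, so its Hessian is the constant matrix H = [[-6, 2, -4], [2, -10, -2], [-4, -2, -4]].
Leading principal minors: -6, 56, -8.
Signs alternate −, +, − ⇒ H ≺ 0 ⇒ concave.

concave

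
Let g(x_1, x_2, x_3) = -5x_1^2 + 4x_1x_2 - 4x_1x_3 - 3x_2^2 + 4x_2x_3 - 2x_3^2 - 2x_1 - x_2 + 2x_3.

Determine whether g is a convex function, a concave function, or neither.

g is quadratic, so its Hessian is the constant matrix H = [[-10, 4, -4], [4, -6, 4], [-4, 4, -4]].
Leading principal minors: -10, 44, -48.
Signs alternate −, +, − ⇒ H ≺ 0 ⇒ concave.

concave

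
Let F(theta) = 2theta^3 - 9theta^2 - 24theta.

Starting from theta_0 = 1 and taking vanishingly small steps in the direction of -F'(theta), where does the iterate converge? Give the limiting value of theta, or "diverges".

4

F'(theta) = 6(theta - 4)(theta + 1), so F'(1) = -36.
Gradient descent moves in the -F' direction, i.e. theta is increasing.
The nearest critical point in that direction is theta = 4, where F'' = 30 > 0 (a local minimum). The iterate converges there.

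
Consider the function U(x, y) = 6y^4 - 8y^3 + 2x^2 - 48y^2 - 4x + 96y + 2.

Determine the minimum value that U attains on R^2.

U(x,y) separates as P(x) + Q(y) + 2, so its minimum is min P + min Q + 2.
P'(x) = 4x - 4 vanishes at x ∈ {1}; Q'(y) = 24(y - 2)(y - 1)(y + 2) vanishes at y ∈ {-2, 1, 2}.
Local minima of P (where P''>0): P(1)=-2. Local minima of Q: Q(-2)=-224, Q(2)=32.
So the global minimum of U is P(1) + Q(-2) + 2 = -2 − 224 + 2 = -224, attained at (1, -2).

-224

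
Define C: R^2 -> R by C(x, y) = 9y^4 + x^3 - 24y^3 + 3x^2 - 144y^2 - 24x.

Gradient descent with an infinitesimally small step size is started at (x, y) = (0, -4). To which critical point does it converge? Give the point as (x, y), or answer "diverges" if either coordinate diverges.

(2, -2)

C is separable, so gradient descent decouples: x follows -∂C/∂x, y follows -∂C/∂y.
∂C/∂x = 3(x - 2)(x + 4); at x=0 this is -24, so x increases.
∂C/∂y = 36y(y - 4)(y + 2); at y=-4 this is -2304, so y increases.
x converges to its nearest critical value 2 (a local min of the x-part); y converges to -2. The iterate converges to (2, -2).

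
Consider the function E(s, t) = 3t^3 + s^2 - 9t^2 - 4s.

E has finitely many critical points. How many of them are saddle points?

E separates as a function of s plus a function of t, so ∇E=0 decouples.
∂E/∂s = 2(s - 2) = 0 at s ∈ {2}; ∂E/∂t = 9t(t - 2) = 0 at t ∈ {0, 2}.
The Hessian is diagonal: diag(E_ss, E_tt). Second derivatives: E_ss(2)=2; E_tt(0)=-18, E_tt(2)=18.
Saddle points occur where the two diagonal entries have opposite signs: (2, 0). Count: 1.

1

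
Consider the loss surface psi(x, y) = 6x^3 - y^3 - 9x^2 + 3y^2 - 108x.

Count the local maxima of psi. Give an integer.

1

psi separates as a function of x plus a function of y, so ∇psi=0 decouples.
∂psi/∂x = 18(x - 3)(x + 2) = 0 at x ∈ {-2, 3}; ∂psi/∂y = -3y(y - 2) = 0 at y ∈ {0, 2}.
The Hessian is diagonal: diag(psi_xx, psi_yy). Second derivatives: psi_xx(-2)=-90, psi_xx(3)=90; psi_yy(0)=6, psi_yy(2)=-6.
Local maxima occur where both diagonal entries negative: (-2, 2). Count: 1.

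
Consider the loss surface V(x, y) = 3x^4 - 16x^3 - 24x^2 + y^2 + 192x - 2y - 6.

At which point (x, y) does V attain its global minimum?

(-2, 1)

V(x,y) separates as P(x) + Q(y) − 6, so its minimum is min P + min Q − 6.
P'(x) = 12(x - 4)(x - 2)(x + 2) vanishes at x ∈ {-2, 2, 4}; Q'(y) = 2y - 2 vanishes at y ∈ {1}.
Local minima of P (where P''>0): P(-2)=-304, P(4)=128. Local minima of Q: Q(1)=-1.
So the global minimum of V is P(-2) + Q(1) − 6 = -304 − 1 − 6 = -311, attained at (-2, 1).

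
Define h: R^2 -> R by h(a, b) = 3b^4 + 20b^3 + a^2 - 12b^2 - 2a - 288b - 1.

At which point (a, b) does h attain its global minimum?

h(a,b) separates as P(a) + Q(b) − 1, so its minimum is min P + min Q − 1.
P'(a) = 2a - 2 vanishes at a ∈ {1}; Q'(b) = 12(b - 2)(b + 3)(b + 4) vanishes at b ∈ {-4, -3, 2}.
Local minima of P (where P''>0): P(1)=-1. Local minima of Q: Q(-4)=448, Q(2)=-416.
So the global minimum of h is P(1) + Q(2) − 1 = -1 − 416 − 1 = -418, attained at (1, 2).

(1, 2)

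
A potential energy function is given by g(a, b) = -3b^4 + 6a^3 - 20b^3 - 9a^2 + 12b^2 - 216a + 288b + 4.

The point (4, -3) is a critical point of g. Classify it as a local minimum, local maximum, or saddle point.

The mixed partial ∂²g/∂a∂b is 0, so the Hessian at any point is diag(g_aa, g_bb) = diag(18(2a - 1), 12(-3b^2 - 10b + 2)).
At (4, -3): H = diag(126, 60).
Both eigenvalues are positive, so H is positive definite: a local minimum.

local minimum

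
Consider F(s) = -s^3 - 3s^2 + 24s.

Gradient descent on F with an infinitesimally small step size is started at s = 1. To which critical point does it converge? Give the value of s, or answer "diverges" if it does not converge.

-4

F'(s) = -3(s - 2)(s + 4), so F'(1) = 15.
Gradient descent moves in the -F' direction, i.e. s is decreasing.
The nearest critical point in that direction is s = -4, where F'' = 18 > 0 (a local minimum). The iterate converges there.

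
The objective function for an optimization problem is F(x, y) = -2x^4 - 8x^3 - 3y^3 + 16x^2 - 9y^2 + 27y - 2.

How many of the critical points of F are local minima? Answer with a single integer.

F separates as a function of x plus a function of y, so ∇F=0 decouples.
∂F/∂x = -8x(x - 1)(x + 4) = 0 at x ∈ {-4, 0, 1}; ∂F/∂y = -9(y - 1)(y + 3) = 0 at y ∈ {-3, 1}.
The Hessian is diagonal: diag(F_xx, F_yy). Second derivatives: F_xx(-4)=-160, F_xx(0)=32, F_xx(1)=-40; F_yy(-3)=36, F_yy(1)=-36.
Local minima occur where both diagonal entries positive: (0, -3). Count: 1.

1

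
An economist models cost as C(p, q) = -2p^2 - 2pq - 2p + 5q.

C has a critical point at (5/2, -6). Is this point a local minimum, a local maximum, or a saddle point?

The Hessian of C is constant: H = [[-4, -2], [-2, 0]].
det(H) = (-4)·0 − (-2)² = -4.
Since det(H) < 0, H is indefinite and the critical point is a saddle point.

saddle point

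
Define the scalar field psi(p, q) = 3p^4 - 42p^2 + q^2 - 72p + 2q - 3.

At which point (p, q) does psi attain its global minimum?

psi(p,q) separates as A(p) + B(q) − 3, so its minimum is min A + min B − 3.
A'(p) = 12(p - 3)(p + 1)(p + 2) vanishes at p ∈ {-2, -1, 3}; B'(q) = 2q + 2 vanishes at q ∈ {-1}.
Local minima of A (where A''>0): A(-2)=24, A(3)=-351. Local minima of B: B(-1)=-1.
So the global minimum of psi is A(3) + B(-1) − 3 = -351 − 1 − 3 = -355, attained at (3, -1).

(3, -1)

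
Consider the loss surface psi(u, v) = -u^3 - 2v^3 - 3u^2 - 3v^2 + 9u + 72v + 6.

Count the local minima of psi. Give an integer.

psi separates as a function of u plus a function of v, so ∇psi=0 decouples.
∂psi/∂u = -3(u - 1)(u + 3) = 0 at u ∈ {-3, 1}; ∂psi/∂v = -6(v - 3)(v + 4) = 0 at v ∈ {-4, 3}.
The Hessian is diagonal: diag(psi_uu, psi_vv). Second derivatives: psi_uu(-3)=12, psi_uu(1)=-12; psi_vv(-4)=42, psi_vv(3)=-42.
Local minima occur where both diagonal entries positive: (-3, -4). Count: 1.

1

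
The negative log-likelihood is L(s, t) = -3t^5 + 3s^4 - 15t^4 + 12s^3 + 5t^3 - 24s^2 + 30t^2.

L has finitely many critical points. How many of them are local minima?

4

L separates as a function of s plus a function of t, so ∇L=0 decouples.
∂L/∂s = 12s(s - 1)(s + 4) = 0 at s ∈ {-4, 0, 1}; ∂L/∂t = -15t(t - 1)(t + 1)(t + 4) = 0 at t ∈ {-4, -1, 0, 1}.
The Hessian is diagonal: diag(L_ss, L_tt). Second derivatives: L_ss(-4)=240, L_ss(0)=-48, L_ss(1)=60; L_tt(-4)=900, L_tt(-1)=-90, L_tt(0)=60, L_tt(1)=-150.
Local minima occur where both diagonal entries positive: (-4, -4), (-4, 0), (1, -4), (1, 0). Count: 4.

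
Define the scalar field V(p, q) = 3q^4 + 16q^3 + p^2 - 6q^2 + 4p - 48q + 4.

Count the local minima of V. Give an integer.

V separates as a function of p plus a function of q, so ∇V=0 decouples.
∂V/∂p = 2(p + 2) = 0 at p ∈ {-2}; ∂V/∂q = 12(q - 1)(q + 1)(q + 4) = 0 at q ∈ {-4, -1, 1}.
The Hessian is diagonal: diag(V_pp, V_qq). Second derivatives: V_pp(-2)=2; V_qq(-4)=180, V_qq(-1)=-72, V_qq(1)=120.
Local minima occur where both diagonal entries positive: (-2, -4), (-2, 1). Count: 2.

2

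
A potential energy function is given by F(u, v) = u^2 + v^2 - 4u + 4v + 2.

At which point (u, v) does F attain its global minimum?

F(u,v) separates as P(u) + Q(v) + 2, so its minimum is min P + min Q + 2.
P'(u) = 2u - 4 vanishes at u ∈ {2}; Q'(v) = 2v + 4 vanishes at v ∈ {-2}.
Local minima of P (where P''>0): P(2)=-4. Local minima of Q: Q(-2)=-4.
So the global minimum of F is P(2) + Q(-2) + 2 = -4 − 4 + 2 = -6, attained at (2, -2).

(2, -2)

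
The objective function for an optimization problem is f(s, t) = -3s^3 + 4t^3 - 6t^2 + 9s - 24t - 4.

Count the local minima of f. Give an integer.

1

f separates as a function of s plus a function of t, so ∇f=0 decouples.
∂f/∂s = -9(s - 1)(s + 1) = 0 at s ∈ {-1, 1}; ∂f/∂t = 12(t - 2)(t + 1) = 0 at t ∈ {-1, 2}.
The Hessian is diagonal: diag(f_ss, f_tt). Second derivatives: f_ss(-1)=18, f_ss(1)=-18; f_tt(-1)=-36, f_tt(2)=36.
Local minima occur where both diagonal entries positive: (-1, 2). Count: 1.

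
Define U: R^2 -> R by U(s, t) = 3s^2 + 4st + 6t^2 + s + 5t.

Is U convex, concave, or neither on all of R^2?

U is quadratic, so its Hessian is the constant matrix H = [[6, 4], [4, 12]].
det(H) = 56, tr(H) = 18.
det(H) > 0 and tr(H) > 0, so H is positive definite everywhere: convex.

convex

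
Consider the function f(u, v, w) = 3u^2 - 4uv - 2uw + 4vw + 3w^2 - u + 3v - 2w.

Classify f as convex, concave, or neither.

neither

f is quadratic, so its Hessian is the constant matrix H = [[6, -4, -2], [-4, 0, 4], [-2, 4, 6]].
Leading principal minors: 6, -16, -128.
Neither pattern holds ⇒ H is indefinite ⇒ neither convex nor concave.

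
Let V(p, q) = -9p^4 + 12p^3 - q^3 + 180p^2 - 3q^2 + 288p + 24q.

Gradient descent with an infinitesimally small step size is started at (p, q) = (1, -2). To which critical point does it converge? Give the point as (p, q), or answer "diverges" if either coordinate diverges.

(-1, -4)

V is separable, so gradient descent decouples: p follows -∂V/∂p, q follows -∂V/∂q.
∂V/∂p = -36(p - 4)(p + 1)(p + 2); at p=1 this is 648, so p decreases.
∂V/∂q = -3(q - 2)(q + 4); at q=-2 this is 24, so q decreases.
p converges to its nearest critical value -1 (a local min of the p-part); q converges to -4. The iterate converges to (-1, -4).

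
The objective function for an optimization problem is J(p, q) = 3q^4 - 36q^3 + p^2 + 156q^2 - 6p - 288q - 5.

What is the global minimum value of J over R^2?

J(p,q) separates as A(p) + B(q) − 5, so its minimum is min A + min B − 5.
A'(p) = 2p - 6 vanishes at p ∈ {3}; B'(q) = 12(q - 4)(q - 3)(q - 2) vanishes at q ∈ {2, 3, 4}.
Local minima of A (where A''>0): A(3)=-9. Local minima of B: B(2)=-192, B(4)=-192.
So the global minimum of J is A(3) + B(2) − 5 = -9 − 192 − 5 = -206, attained at (3, 2).

-206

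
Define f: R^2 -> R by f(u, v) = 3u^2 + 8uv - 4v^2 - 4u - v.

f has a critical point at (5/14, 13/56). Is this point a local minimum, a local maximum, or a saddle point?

saddle point

The Hessian of f is constant: H = [[6, 8], [8, -8]].
det(H) = 6·(-8) − 8² = -112.
Since det(H) < 0, H is indefinite and the critical point is a saddle point.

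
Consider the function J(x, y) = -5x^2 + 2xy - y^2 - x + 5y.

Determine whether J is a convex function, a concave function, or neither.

J is quadratic, so its Hessian is the constant matrix H = [[-10, 2], [2, -2]].
det(H) = 16, tr(H) = -12.
det(H) > 0 and tr(H) < 0, so H is negative definite everywhere: concave.

concave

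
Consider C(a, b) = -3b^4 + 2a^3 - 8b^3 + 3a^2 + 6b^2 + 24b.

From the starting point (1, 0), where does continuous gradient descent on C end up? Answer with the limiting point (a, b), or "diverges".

(0, -1)

C is separable, so gradient descent decouples: a follows -∂C/∂a, b follows -∂C/∂b.
∂C/∂a = 6a(a + 1); at a=1 this is 12, so a decreases.
∂C/∂b = -12(b - 1)(b + 1)(b + 2); at b=0 this is 24, so b decreases.
a converges to its nearest critical value 0 (a local min of the a-part); b converges to -1. The iterate converges to (0, -1).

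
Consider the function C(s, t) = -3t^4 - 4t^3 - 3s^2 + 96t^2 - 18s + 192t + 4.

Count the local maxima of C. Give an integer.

C separates as a function of s plus a function of t, so ∇C=0 decouples.
∂C/∂s = -6(s + 3) = 0 at s ∈ {-3}; ∂C/∂t = -12(t - 4)(t + 1)(t + 4) = 0 at t ∈ {-4, -1, 4}.
The Hessian is diagonal: diag(C_ss, C_tt). Second derivatives: C_ss(-3)=-6; C_tt(-4)=-288, C_tt(-1)=180, C_tt(4)=-480.
Local maxima occur where both diagonal entries negative: (-3, -4), (-3, 4). Count: 2.

2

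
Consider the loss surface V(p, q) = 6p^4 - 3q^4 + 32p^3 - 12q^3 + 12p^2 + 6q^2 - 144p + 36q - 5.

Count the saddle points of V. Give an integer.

5

V separates as a function of p plus a function of q, so ∇V=0 decouples.
∂V/∂p = 24(p - 1)(p + 2)(p + 3) = 0 at p ∈ {-3, -2, 1}; ∂V/∂q = -12(q - 1)(q + 1)(q + 3) = 0 at q ∈ {-3, -1, 1}.
The Hessian is diagonal: diag(V_pp, V_qq). Second derivatives: V_pp(-3)=96, V_pp(-2)=-72, V_pp(1)=288; V_qq(-3)=-96, V_qq(-1)=48, V_qq(1)=-96.
Saddle points occur where the two diagonal entries have opposite signs: (-3, -3), (-3, 1), (-2, -1), (1, -3), (1, 1). Count: 5.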